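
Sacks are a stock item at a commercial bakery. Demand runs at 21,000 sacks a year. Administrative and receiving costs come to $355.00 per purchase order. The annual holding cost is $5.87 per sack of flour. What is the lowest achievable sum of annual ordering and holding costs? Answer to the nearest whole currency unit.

EOQ = √(2DS/H) = √(2 × 21,000 × 355 / 5.87) ≈ 1593.75.
At Q*, ordering cost (D/Q*)S equals holding cost (Q*/2)H, each = √(DSH/2).
Minimum total = √(2DSH) = √(2 × 21,000 × 355 × 5.87) ≈ 9355.303.

TC* ≈ $9,355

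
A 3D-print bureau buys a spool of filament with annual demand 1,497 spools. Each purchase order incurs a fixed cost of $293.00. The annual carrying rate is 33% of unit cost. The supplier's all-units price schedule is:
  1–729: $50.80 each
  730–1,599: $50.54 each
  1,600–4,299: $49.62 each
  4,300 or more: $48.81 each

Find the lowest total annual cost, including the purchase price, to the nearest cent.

Holding cost per unit per year at price C is H = 0.33·C.
For each price level, check whether its EOQ is feasible; otherwise the best quantity at that price is the breakpoint.
EOQ at $50.80 = 228.8 (feasible in tier 1): TC = 1,497×$50.80 + (1,497/228.8)×293 + (228.8/2)×0.33×$50.80 = $79,882.45.
EOQ at $50.54 = 229.3 < 730, so use break Q=730: TC = 1,497×$50.54 + (1,497/730.0)×293 + (730.0/2)×0.33×$50.54 = $82,346.77.
EOQ at $49.62 = 231.5 < 1600, so use break Q=1600: TC = 1,497×$49.62 + (1,497/1600.0)×293 + (1600.0/2)×0.33×$49.62 = $87,654.96.
EOQ at $48.81 = 233.4 < 4300, so use break Q=4300: TC = 1,497×$48.81 + (1,497/4300.0)×293 + (4300.0/2)×0.33×$48.81 = $107,801.27.
Lowest total cost among the candidates is at Q = 228.8.

TC* ≈ $79,882.45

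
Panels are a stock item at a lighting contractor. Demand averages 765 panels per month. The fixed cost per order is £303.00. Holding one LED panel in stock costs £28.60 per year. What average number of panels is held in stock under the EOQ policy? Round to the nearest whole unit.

Average inventory ≈ 221 panels

Annual demand D = 765 × 12 = 9,180.
Q* = √(2DS/H) = √(2 × 9,180 × 303 / 28.6) ≈ 441.04.
Average inventory = Q*/2 ≈ 441.04 / 2 = 220.518.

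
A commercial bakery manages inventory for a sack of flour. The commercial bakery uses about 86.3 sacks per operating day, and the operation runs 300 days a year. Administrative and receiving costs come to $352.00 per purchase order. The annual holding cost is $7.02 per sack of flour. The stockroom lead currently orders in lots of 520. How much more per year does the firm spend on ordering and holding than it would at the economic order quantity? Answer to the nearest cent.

Extra cost ≈ $8,039.22 per year

Annual demand D = 86.3 × 300 = 25,890.
EOQ = √(2DS/H) = √(2 × 25,890 × 352 / 7.02) ≈ 1611.33.
Cost at Q* = (D/Q*)S + (Q*/2)H = √(2DSH) ≈ $11,311.52.
Cost at Q = 520: (25,890/520)×352 + (520/2)×7.02 = $17,525.54 + $1,825.20 = $19,350.74.
Excess = $19,350.74 − $11,311.52 = $8,039.22.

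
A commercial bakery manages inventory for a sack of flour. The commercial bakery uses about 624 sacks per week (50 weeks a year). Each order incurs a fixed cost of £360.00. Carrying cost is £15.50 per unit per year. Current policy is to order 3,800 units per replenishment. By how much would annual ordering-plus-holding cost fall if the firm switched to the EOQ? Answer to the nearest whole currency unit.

Extra cost ≈ £13,746 per year

Annual demand D = 624 × 50 = 31,200.
EOQ = √(2DS/H) = √(2 × 31,200 × 360 / 15.5) ≈ 1203.86.
Cost at Q* = (D/Q*)S + (Q*/2)H = √(2DSH) ≈ £18,659.90.
Cost at Q = 3,800: (31,200/3,800)×360 + (3,800/2)×15.5 = £2,955.79 + £29,450.00 = £32,405.79.
Excess = £32,405.79 − £18,659.90 = £13,745.89.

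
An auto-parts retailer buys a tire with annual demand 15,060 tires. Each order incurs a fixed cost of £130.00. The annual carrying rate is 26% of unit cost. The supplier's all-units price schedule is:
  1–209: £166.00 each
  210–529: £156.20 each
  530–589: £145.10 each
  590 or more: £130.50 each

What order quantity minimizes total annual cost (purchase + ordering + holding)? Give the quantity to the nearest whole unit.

Holding cost per unit per year at price C is H = 0.26·C.
Evaluate total cost at each tier's feasible EOQ or, if the EOQ is below the tier, at the tier's minimum quantity.
Tier 1 (£166.00): EOQ = 301.2 exceeds tier's upper bound 209, so this tier is dominated.
EOQ at £156.20 = 310.5 (feasible in tier 2): TC = 15,060×£156.20 + (15,060/310.5)×130 + (310.5/2)×0.26×£156.20 = £2,364,982.33.
EOQ at £145.10 = 322.2 < 530, so use break Q=530: TC = 15,060×£145.10 + (15,060/530.0)×130 + (530.0/2)×0.26×£145.10 = £2,198,897.35.
EOQ at £130.50 = 339.7 < 590, so use break Q=590: TC = 15,060×£130.50 + (15,060/590.0)×130 + (590.0/2)×0.26×£130.50 = £1,978,657.66.
Lowest total cost is £1,978,657.66 at Q = 590.0.

Q* ≈ 590 tires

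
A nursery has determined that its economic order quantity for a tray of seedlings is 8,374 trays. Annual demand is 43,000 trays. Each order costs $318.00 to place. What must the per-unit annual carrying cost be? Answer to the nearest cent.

Squaring Q* = √(2DS/H) gives Q*² = 2DS/H.
From Q* = √(2DS/H): H = 2DS / Q*² = 2 × 43,000 × 318 / 8,374² = 0.3900.

H ≈ $0.39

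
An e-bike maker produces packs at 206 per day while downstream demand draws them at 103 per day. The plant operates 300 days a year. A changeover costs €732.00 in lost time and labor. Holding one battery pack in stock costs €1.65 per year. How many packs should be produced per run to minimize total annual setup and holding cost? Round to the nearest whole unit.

Annual demand D = 103 × 300 = 30,900.
Production build-up factor (1 − d/p) = 1 − 103/206 = 0.5000.
Q* = √(2DS / (H(1 − d/p))) = √(2 × 30,900 × 732 / (1.65 × 0.5000)).
= √(45,237,600 / 0.825) ≈ 7404.961.

Q* ≈ 7,405 packs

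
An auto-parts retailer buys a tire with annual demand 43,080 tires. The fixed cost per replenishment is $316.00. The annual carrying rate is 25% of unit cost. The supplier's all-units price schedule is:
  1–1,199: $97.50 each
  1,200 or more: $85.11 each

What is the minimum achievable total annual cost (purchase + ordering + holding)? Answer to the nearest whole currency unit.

Holding cost per unit per year at price C is H = 0.25·C.
For each price level, check whether its EOQ is feasible; otherwise the best quantity at that price is the breakpoint.
EOQ at $97.50 = 1056.9 (feasible in tier 1): TC = 43,080×$97.50 + (43,080/1056.9)×316 + (1056.9/2)×0.25×$97.50 = $4,226,061.35.
EOQ at $85.11 = 1131.2 < 1200, so use break Q=1200: TC = 43,080×$85.11 + (43,080/1200.0)×316 + (1200.0/2)×0.25×$85.11 = $3,690,649.70.
Lowest total cost among the candidates is at Q = 1200.0.

TC* ≈ $3,690,650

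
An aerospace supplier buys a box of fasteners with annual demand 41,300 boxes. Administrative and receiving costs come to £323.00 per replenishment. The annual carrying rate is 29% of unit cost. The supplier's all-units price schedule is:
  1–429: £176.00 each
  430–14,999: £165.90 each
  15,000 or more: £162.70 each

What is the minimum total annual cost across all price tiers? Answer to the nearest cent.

Holding cost per unit per year at price C is H = 0.29·C.
Evaluate total cost at each tier's feasible EOQ or, if the EOQ is below the tier, at the tier's minimum quantity.
Tier 1 (£176.00): EOQ = 723.0 exceeds tier's upper bound 429, so this tier is dominated.
EOQ at £165.90 = 744.7 (feasible in tier 2): TC = 41,300×£165.90 + (41,300/744.7)×323 + (744.7/2)×0.29×£165.90 = £6,887,497.25.
EOQ at £162.70 = 752.0 < 15000, so use break Q=15000: TC = 41,300×£162.70 + (41,300/15000.0)×323 + (15000.0/2)×0.29×£162.70 = £7,074,271.83.
Lowest total cost among the candidates is at Q = 744.7.

TC* ≈ £6,887,497.25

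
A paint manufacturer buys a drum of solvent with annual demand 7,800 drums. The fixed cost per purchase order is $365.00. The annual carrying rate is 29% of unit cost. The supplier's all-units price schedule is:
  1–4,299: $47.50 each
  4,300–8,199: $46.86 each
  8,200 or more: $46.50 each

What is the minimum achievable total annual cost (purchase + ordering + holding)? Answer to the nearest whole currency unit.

TC* ≈ $379,356

Holding cost per unit per year at price C is H = 0.29·C.
For each price level, check whether its EOQ is feasible; otherwise the best quantity at that price is the breakpoint.
EOQ at $47.50 = 642.9 (feasible in tier 1): TC = 7,800×$47.50 + (7,800/642.9)×365 + (642.9/2)×0.29×$47.50 = $379,356.35.
EOQ at $46.86 = 647.3 < 4300, so use break Q=4300: TC = 7,800×$46.86 + (7,800/4300.0)×365 + (4300.0/2)×0.29×$46.86 = $395,387.30.
EOQ at $46.50 = 649.8 < 8200, so use break Q=8200: TC = 7,800×$46.50 + (7,800/8200.0)×365 + (8200.0/2)×0.29×$46.50 = $418,335.70.
Lowest total cost among the candidates is at Q = 642.9.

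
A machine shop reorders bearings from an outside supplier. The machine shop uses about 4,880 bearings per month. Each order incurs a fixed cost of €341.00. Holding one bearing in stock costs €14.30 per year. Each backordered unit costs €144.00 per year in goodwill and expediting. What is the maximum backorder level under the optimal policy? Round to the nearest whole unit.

S* ≈ 158 bearings

Annual demand D = 4,880 × 12 = 58,560.
With planned backorders, Q* = √(2DS/H) · √((H+B)/B).
√(2DS/H) = √(2 × 58,560 × 341 / 14.3) = 1671.186.
√((H+B)/B) = √((14.3+144)/144) = 1.0485.
Q* ≈ 1752.201.
S* = Q* · H/(H+B) = 1752.201 × 14.3/158.3 ≈ 158.285.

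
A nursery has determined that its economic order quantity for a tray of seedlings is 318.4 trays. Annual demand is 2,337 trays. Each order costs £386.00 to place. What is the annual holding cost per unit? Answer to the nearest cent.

H ≈ £17.80

Squaring Q* = √(2DS/H) gives Q*² = 2DS/H.
From Q* = √(2DS/H): H = 2DS / Q*² = 2 × 2,337 × 386 / 318.4² = 17.7963.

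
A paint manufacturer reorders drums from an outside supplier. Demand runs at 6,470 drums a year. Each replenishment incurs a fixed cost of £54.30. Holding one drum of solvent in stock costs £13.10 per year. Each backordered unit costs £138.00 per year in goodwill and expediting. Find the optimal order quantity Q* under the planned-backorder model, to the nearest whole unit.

With planned backorders, Q* = √(2DS/H) · √((H+B)/B).
√(2DS/H) = √(2 × 6,470 × 54.3 / 13.1) = 231.596.
√((H+B)/B) = √((13.1+138)/138) = 1.0464.
Q* ≈ 242.339.

Q* ≈ 242 drums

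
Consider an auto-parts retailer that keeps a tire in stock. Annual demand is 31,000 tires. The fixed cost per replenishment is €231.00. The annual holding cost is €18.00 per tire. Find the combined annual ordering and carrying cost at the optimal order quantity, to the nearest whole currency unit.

Q* = √(2DS/H) = √(2 × 31,000 × 231 / 18) ≈ 892.00.
At Q*, ordering cost (D/Q*)S equals holding cost (Q*/2)H, each = √(DSH/2).
Minimum total = √(2DSH) = √(2 × 31,000 × 231 × 18) ≈ 16056.027.

TC* ≈ €16,056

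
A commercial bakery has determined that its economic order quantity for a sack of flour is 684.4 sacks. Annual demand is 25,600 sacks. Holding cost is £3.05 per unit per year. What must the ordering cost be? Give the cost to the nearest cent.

Invert the EOQ relation Q*² = 2DS/H.
From Q* = √(2DS/H): S = Q*²H / (2D) = 684.4² × 3.05 / (2 × 25,600) = 27.9029.

S ≈ £27.90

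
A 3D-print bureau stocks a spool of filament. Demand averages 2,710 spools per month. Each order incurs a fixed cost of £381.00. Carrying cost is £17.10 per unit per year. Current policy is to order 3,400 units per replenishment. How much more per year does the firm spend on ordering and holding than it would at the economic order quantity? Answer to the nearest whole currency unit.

Annual demand D = 2,710 × 12 = 32,520.
EOQ = √(2DS/H) = √(2 × 32,520 × 381 / 17.1) ≈ 1203.80.
Cost at Q* = (D/Q*)S + (Q*/2)H = √(2DSH) ≈ £20,585.00.
Cost at Q = 3,400: (32,520/3,400)×381 + (3,400/2)×17.1 = £3,644.15 + £29,070.00 = £32,714.15.
Excess = £32,714.15 − £20,585.00 = £12,129.16.

Extra cost ≈ £12,129 per year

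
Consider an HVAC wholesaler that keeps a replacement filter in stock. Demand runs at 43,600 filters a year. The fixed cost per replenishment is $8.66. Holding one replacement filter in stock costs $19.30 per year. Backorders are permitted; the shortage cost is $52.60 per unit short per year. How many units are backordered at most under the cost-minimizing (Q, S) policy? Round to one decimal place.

S* ≈ 62.1 filters

With planned backorders, Q* = √(2DS/H) · √((H+B)/B).
√(2DS/H) = √(2 × 43,600 × 8.66 / 19.3) = 197.806.
√((H+B)/B) = √((19.3+52.6)/52.6) = 1.1692.
Q* ≈ 231.265.
S* = Q* · H/(H+B) = 231.265 × 19.3/71.9 ≈ 62.078.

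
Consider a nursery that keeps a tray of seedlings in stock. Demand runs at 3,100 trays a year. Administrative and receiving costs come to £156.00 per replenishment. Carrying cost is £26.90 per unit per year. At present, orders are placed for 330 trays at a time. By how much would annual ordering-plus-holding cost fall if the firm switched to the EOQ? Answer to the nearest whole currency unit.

Extra cost ≈ £803 per year

EOQ = √(2DS/H) = √(2 × 3,100 × 156 / 26.9) ≈ 189.62.
Cost at Q* = (D/Q*)S + (Q*/2)H = √(2DSH) ≈ £5,100.75.
Cost at Q = 330: (3,100/330)×156 + (330/2)×26.9 = £1,465.45 + £4,438.50 = £5,903.95.
Excess = £5,903.95 − £5,100.75 = £803.20.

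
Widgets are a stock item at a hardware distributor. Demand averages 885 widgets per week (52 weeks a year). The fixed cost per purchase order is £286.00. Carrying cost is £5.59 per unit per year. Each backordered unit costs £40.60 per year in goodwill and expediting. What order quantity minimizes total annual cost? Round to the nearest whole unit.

Q* ≈ 2,315 widgets

Annual demand D = 885 × 52 = 46,020.
With planned backorders, Q* = √(2DS/H) · √((H+B)/B).
√(2DS/H) = √(2 × 46,020 × 286 / 5.59) = 2170.028.
√((H+B)/B) = √((5.59+40.6)/40.6) = 1.0666.
Q* ≈ 2314.602.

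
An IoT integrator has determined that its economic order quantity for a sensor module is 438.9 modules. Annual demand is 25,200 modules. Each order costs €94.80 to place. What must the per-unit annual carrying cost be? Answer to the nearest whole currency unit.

Invert the EOQ relation Q*² = 2DS/H.
From Q* = √(2DS/H): H = 2DS / Q*² = 2 × 25,200 × 94.8 / 438.9² = 24.8032.

H ≈ €25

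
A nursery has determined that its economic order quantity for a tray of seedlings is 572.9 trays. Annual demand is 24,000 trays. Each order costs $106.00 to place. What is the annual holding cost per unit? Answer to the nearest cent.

The basic EOQ model gives Q* = √(2DS/H); rearrange for the unknown.
From Q* = √(2DS/H): H = 2DS / Q*² = 2 × 24,000 × 106 / 572.9² = 15.5021.

H ≈ $15.50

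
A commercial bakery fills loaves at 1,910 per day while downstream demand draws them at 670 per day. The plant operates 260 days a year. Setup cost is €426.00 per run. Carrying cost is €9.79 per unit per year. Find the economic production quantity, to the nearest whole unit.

Q* ≈ 4,832 loaves

Annual demand D = 670 × 260 = 174,200.
Production build-up factor (1 − d/p) = 1 − 670/1,910 = 0.6492.
Q* = √(2DS / (H(1 − d/p))) = √(2 × 174,200 × 426 / (9.79 × 0.6492)).
= √(148,418,400 / 6.3558) ≈ 4832.350.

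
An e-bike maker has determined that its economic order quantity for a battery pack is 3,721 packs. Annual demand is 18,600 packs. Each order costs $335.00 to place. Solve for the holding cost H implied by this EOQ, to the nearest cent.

H ≈ $0.90

Squaring Q* = √(2DS/H) gives Q*² = 2DS/H.
From Q* = √(2DS/H): H = 2DS / Q*² = 2 × 18,600 × 335 / 3,721² = 0.9001.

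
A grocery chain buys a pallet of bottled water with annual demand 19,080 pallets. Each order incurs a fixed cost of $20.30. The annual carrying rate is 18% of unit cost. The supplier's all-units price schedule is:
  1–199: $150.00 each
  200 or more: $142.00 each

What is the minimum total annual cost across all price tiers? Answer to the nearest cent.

Holding cost per unit per year at price C is H = 0.18·C.
For each price level, check whether its EOQ is feasible; otherwise the best quantity at that price is the breakpoint.
EOQ at $150.00 = 169.4 (feasible in tier 1): TC = 19,080×$150.00 + (19,080/169.4)×20.3 + (169.4/2)×0.18×$150.00 = $2,866,573.35.
EOQ at $142.00 = 174.1 < 200, so use break Q=200: TC = 19,080×$142.00 + (19,080/200.0)×20.3 + (200.0/2)×0.18×$142.00 = $2,713,852.62.
Lowest total cost among the candidates is at Q = 200.0.

TC* ≈ $2,713,852.62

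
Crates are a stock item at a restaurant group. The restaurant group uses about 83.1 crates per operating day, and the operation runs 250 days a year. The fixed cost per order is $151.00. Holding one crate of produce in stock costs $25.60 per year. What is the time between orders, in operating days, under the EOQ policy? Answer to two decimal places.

T ≈ 5.96 days

Annual demand D = 83.1 × 250 = 20,775.
EOQ = √(2DS/H) = √(2 × 20,775 × 151 / 25.6) ≈ 495.06.
Cycle time = Q*/D × 250 = 495.06 / 20,775 × 250 ≈ 5.957 days.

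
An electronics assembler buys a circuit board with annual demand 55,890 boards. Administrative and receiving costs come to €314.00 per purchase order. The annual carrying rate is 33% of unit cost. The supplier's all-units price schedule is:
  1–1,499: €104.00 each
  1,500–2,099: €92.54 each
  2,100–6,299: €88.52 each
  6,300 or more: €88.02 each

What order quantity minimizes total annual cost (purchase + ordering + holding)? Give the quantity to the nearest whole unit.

Holding cost per unit per year at price C is H = 0.33·C.
Candidates are each tier's EOQ (if it falls in that tier) and each price-break quantity.
EOQ at €104.00 = 1011.3 (feasible in tier 1): TC = 55,890×€104.00 + (55,890/1011.3)×314 + (1011.3/2)×0.33×€104.00 = €5,847,267.27.
EOQ at €92.54 = 1072.1 < 1500, so use break Q=1500: TC = 55,890×€92.54 + (55,890/1500.0)×314 + (1500.0/2)×0.33×€92.54 = €5,206,663.89.
EOQ at €88.52 = 1096.1 < 2100, so use break Q=2100: TC = 55,890×€88.52 + (55,890/2100.0)×314 + (2100.0/2)×0.33×€88.52 = €4,986,411.87.
EOQ at €88.02 = 1099.3 < 6300, so use break Q=6300: TC = 55,890×€88.02 + (55,890/6300.0)×314 + (6300.0/2)×0.33×€88.02 = €5,013,720.22.
Lowest total cost is €4,986,411.87 at Q = 2100.0.

Q* ≈ 2,100 boards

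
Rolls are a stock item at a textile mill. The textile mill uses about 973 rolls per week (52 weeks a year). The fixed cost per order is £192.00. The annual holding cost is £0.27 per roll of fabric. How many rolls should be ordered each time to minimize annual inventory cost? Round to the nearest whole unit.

Q* ≈ 8,483 rolls

Annual demand D = 973 × 52 = 50,596.
EOQ = √(2DS / H) = √(2 × 50,596 × 192 / 0.27).
= √(19,428,864 / 0.27) = √71,958,755.5556 ≈ 8482.851.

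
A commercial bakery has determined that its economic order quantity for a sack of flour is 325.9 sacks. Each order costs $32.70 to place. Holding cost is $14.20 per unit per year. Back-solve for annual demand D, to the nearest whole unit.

D ≈ 23,061 sacks per year

Invert the EOQ relation Q*² = 2DS/H.
From Q* = √(2DS/H): D = Q*²H / (2S) = 325.9² × 14.2 / (2 × 32.7) = 23061.063.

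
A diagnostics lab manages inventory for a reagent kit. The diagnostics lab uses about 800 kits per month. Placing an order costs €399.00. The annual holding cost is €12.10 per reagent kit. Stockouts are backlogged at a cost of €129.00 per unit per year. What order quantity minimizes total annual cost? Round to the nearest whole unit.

Q* ≈ 832 kits

Annual demand D = 800 × 12 = 9,600.
With planned backorders, Q* = √(2DS/H) · √((H+B)/B).
√(2DS/H) = √(2 × 9,600 × 399 / 12.1) = 795.691.
√((H+B)/B) = √((12.1+129)/129) = 1.0458.
Q* ≈ 832.172.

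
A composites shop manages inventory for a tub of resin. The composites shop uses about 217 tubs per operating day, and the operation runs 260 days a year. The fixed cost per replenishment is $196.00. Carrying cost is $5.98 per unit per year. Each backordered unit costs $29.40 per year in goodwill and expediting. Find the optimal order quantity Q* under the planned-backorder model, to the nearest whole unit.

Annual demand D = 217 × 260 = 56,420.
With planned backorders, Q* = √(2DS/H) · √((H+B)/B).
√(2DS/H) = √(2 × 56,420 × 196 / 5.98) = 1923.132.
√((H+B)/B) = √((5.98+29.4)/29.4) = 1.0970.
Q* ≈ 2109.669.

Q* ≈ 2,110 tubs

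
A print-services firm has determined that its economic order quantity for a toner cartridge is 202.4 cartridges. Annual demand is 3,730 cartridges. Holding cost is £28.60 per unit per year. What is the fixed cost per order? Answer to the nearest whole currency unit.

S ≈ £157

Squaring Q* = √(2DS/H) gives Q*² = 2DS/H.
From Q* = √(2DS/H): S = Q*²H / (2D) = 202.4² × 28.6 / (2 × 3,730) = 157.0537.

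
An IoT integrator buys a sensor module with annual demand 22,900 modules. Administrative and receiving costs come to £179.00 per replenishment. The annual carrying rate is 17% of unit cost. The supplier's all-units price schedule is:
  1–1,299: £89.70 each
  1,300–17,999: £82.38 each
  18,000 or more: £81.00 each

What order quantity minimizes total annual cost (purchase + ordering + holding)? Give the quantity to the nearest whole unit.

Holding cost per unit per year at price C is H = 0.17·C.
Evaluate total cost at each tier's feasible EOQ or, if the EOQ is below the tier, at the tier's minimum quantity.
EOQ at £89.70 = 733.2 (feasible in tier 1): TC = 22,900×£89.70 + (22,900/733.2)×179 + (733.2/2)×0.17×£89.70 = £2,065,310.98.
EOQ at £82.38 = 765.1 < 1300, so use break Q=1300: TC = 22,900×£82.38 + (22,900/1300.0)×179 + (1300.0/2)×0.17×£82.38 = £1,898,758.14.
EOQ at £81.00 = 771.6 < 18000, so use break Q=18000: TC = 22,900×£81.00 + (22,900/18000.0)×179 + (18000.0/2)×0.17×£81.00 = £1,979,057.73.
Lowest total cost is £1,898,758.14 at Q = 1300.0.

Q* ≈ 1,300 modules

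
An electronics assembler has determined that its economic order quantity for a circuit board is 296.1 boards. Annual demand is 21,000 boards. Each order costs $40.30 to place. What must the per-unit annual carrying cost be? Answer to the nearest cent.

Squaring Q* = √(2DS/H) gives Q*² = 2DS/H.
From Q* = √(2DS/H): H = 2DS / Q*² = 2 × 21,000 × 40.3 / 296.1² = 19.3053.

H ≈ $19.31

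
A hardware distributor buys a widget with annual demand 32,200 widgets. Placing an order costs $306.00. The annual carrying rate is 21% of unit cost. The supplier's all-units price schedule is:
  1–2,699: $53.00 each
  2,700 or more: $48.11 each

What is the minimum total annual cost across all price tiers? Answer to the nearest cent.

TC* ≈ $1,566,430.52

Holding cost per unit per year at price C is H = 0.21·C.
Candidates are each tier's EOQ (if it falls in that tier) and each price-break quantity.
EOQ at $53.00 = 1330.6 (feasible in tier 1): TC = 32,200×$53.00 + (32,200/1330.6)×306 + (1330.6/2)×0.21×$53.00 = $1,721,409.87.
EOQ at $48.11 = 1396.6 < 2700, so use break Q=2700: TC = 32,200×$48.11 + (32,200/2700.0)×306 + (2700.0/2)×0.21×$48.11 = $1,566,430.52.
Lowest total cost among the candidates is at Q = 2700.0.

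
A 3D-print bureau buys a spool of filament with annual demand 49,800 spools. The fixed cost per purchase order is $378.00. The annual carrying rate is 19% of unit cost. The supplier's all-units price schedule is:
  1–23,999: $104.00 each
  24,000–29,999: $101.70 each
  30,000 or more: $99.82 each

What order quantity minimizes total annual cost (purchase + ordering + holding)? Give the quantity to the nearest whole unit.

Q* ≈ 1,380 spools

Holding cost per unit per year at price C is H = 0.19·C.
Evaluate total cost at each tier's feasible EOQ or, if the EOQ is below the tier, at the tier's minimum quantity.
EOQ at $104.00 = 1380.3 (feasible in tier 1): TC = 49,800×$104.00 + (49,800/1380.3)×378 + (1380.3/2)×0.19×$104.00 = $5,206,475.27.
EOQ at $101.70 = 1395.8 < 24000, so use break Q=24000: TC = 49,800×$101.70 + (49,800/24000.0)×378 + (24000.0/2)×0.19×$101.70 = $5,297,320.35.
EOQ at $99.82 = 1408.9 < 30000, so use break Q=30000: TC = 49,800×$99.82 + (49,800/30000.0)×378 + (30000.0/2)×0.19×$99.82 = $5,256,150.48.
Lowest total cost is $5,206,475.27 at Q = 1380.3.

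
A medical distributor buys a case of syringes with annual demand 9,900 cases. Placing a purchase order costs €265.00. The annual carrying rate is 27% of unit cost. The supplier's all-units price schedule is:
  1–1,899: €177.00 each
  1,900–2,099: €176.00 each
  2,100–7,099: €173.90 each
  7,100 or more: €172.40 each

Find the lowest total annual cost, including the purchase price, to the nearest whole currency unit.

TC* ≈ €1,768,135

Holding cost per unit per year at price C is H = 0.27·C.
For each price level, check whether its EOQ is feasible; otherwise the best quantity at that price is the breakpoint.
EOQ at €177.00 = 331.4 (feasible in tier 1): TC = 9,900×€177.00 + (9,900/331.4)×265 + (331.4/2)×0.27×€177.00 = €1,768,135.22.
EOQ at €176.00 = 332.3 < 1900, so use break Q=1900: TC = 9,900×€176.00 + (9,900/1900.0)×265 + (1900.0/2)×0.27×€176.00 = €1,788,924.79.
EOQ at €173.90 = 334.3 < 2100, so use break Q=2100: TC = 9,900×€173.90 + (9,900/2100.0)×265 + (2100.0/2)×0.27×€173.90 = €1,772,159.94.
EOQ at €172.40 = 335.7 < 7100, so use break Q=7100: TC = 9,900×€172.40 + (9,900/7100.0)×265 + (7100.0/2)×0.27×€172.40 = €1,872,374.91.
Lowest total cost among the candidates is at Q = 331.4.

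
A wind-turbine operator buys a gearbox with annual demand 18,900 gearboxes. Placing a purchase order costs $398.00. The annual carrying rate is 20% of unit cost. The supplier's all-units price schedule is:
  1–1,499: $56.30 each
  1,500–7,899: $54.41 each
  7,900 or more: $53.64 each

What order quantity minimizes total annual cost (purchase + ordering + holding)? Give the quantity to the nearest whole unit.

Q* ≈ 1,500 gearboxes

Holding cost per unit per year at price C is H = 0.20·C.
For each price level, check whether its EOQ is feasible; otherwise the best quantity at that price is the breakpoint.
EOQ at $56.30 = 1155.9 (feasible in tier 1): TC = 18,900×$56.30 + (18,900/1155.9)×398 + (1155.9/2)×0.20×$56.30 = $1,077,085.37.
EOQ at $54.41 = 1175.8 < 1500, so use break Q=1500: TC = 18,900×$54.41 + (18,900/1500.0)×398 + (1500.0/2)×0.20×$54.41 = $1,041,525.30.
EOQ at $53.64 = 1184.2 < 7900, so use break Q=7900: TC = 18,900×$53.64 + (18,900/7900.0)×398 + (7900.0/2)×0.20×$53.64 = $1,057,123.78.
Lowest total cost is $1,041,525.30 at Q = 1500.0.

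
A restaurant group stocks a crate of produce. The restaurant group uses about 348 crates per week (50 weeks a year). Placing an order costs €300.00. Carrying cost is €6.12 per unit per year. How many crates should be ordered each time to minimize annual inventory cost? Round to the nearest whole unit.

Q* ≈ 1,306 crates

Annual demand D = 348 × 50 = 17,400.
EOQ = √(2DS / H) = √(2 × 17,400 × 300 / 6.12).
= √(10,440,000 / 6.12) = √1,705,882.3529 ≈ 1306.094.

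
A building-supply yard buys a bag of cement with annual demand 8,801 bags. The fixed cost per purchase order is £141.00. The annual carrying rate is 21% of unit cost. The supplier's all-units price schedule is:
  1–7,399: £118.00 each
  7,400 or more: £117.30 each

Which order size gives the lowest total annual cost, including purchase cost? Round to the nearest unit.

Q* ≈ 316 bags

Holding cost per unit per year at price C is H = 0.21·C.
Evaluate total cost at each tier's feasible EOQ or, if the EOQ is below the tier, at the tier's minimum quantity.
EOQ at £118.00 = 316.5 (feasible in tier 1): TC = 8,801×£118.00 + (8,801/316.5)×141 + (316.5/2)×0.21×£118.00 = £1,046,360.26.
EOQ at £117.30 = 317.4 < 7400, so use break Q=7400: TC = 8,801×£117.30 + (8,801/7400.0)×141 + (7400.0/2)×0.21×£117.30 = £1,123,667.09.
Lowest total cost is £1,046,360.26 at Q = 316.5.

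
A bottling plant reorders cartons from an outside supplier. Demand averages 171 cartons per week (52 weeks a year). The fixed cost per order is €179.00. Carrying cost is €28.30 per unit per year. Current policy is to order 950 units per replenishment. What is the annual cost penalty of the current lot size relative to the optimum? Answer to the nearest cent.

Extra cost ≈ €5,626.45 per year

Annual demand D = 171 × 52 = 8,892.
EOQ = √(2DS/H) = √(2 × 8,892 × 179 / 28.3) ≈ 335.39.
Cost at Q* = (D/Q*)S + (Q*/2)H = √(2DSH) ≈ €9,491.49.
Cost at Q = 950: (8,892/950)×179 + (950/2)×28.3 = €1,675.44 + €13,442.50 = €15,117.94.
Excess = €15,117.94 − €9,491.49 = €5,626.45.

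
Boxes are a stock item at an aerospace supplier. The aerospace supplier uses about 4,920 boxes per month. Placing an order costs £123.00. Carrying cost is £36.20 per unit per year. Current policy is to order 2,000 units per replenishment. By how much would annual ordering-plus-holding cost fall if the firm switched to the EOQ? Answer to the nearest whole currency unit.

Extra cost ≈ £16,901 per year

Annual demand D = 4,920 × 12 = 59,040.
EOQ = √(2DS/H) = √(2 × 59,040 × 123 / 36.2) ≈ 633.41.
Cost at Q* = (D/Q*)S + (Q*/2)H = √(2DSH) ≈ £22,929.52.
Cost at Q = 2,000: (59,040/2,000)×123 + (2,000/2)×36.2 = £3,630.96 + £36,200.00 = £39,830.96.
Excess = £39,830.96 − £22,929.52 = £16,901.44.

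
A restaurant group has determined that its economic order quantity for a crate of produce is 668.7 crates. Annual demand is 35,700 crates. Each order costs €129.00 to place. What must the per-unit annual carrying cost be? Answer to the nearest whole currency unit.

The basic EOQ model gives Q* = √(2DS/H); rearrange for the unknown.
From Q* = √(2DS/H): H = 2DS / Q*² = 2 × 35,700 × 129 / 668.7² = 20.5980.

H ≈ €21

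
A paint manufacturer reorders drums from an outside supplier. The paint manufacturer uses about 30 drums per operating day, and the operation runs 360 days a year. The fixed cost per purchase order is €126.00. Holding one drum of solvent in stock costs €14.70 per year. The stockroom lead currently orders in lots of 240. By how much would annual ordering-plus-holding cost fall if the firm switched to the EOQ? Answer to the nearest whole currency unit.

Extra cost ≈ €1,109 per year

Annual demand D = 30 × 360 = 10,800.
EOQ = √(2DS/H) = √(2 × 10,800 × 126 / 14.7) ≈ 430.28.
Cost at Q* = (D/Q*)S + (Q*/2)H = √(2DSH) ≈ €6,325.15.
Cost at Q = 240: (10,800/240)×126 + (240/2)×14.7 = €5,670.00 + €1,764.00 = €7,434.00.
Excess = €7,434.00 − €6,325.15 = €1,108.85.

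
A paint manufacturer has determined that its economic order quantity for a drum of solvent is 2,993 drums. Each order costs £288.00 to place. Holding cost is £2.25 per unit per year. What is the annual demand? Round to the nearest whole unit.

D ≈ 34,992 drums per year

Squaring Q* = √(2DS/H) gives Q*² = 2DS/H.
From Q* = √(2DS/H): D = Q*²H / (2S) = 2,993² × 2.25 / (2 × 288) = 34992.379.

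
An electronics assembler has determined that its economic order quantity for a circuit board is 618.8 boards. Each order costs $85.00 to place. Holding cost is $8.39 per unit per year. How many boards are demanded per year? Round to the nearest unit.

The basic EOQ model gives Q* = √(2DS/H); rearrange for the unknown.
From Q* = √(2DS/H): D = Q*²H / (2S) = 618.8² × 8.39 / (2 × 85) = 18897.904.

D ≈ 18,898 boards per year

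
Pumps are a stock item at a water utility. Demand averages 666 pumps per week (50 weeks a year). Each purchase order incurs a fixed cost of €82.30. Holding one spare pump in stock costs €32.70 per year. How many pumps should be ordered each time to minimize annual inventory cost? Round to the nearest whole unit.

Annual demand D = 666 × 50 = 33,300.
EOQ = √(2DS / H) = √(2 × 33,300 × 82.3 / 32.7).
= √(5,481,180 / 32.7) = √167,620.1835 ≈ 409.414.

Q* ≈ 409 pumps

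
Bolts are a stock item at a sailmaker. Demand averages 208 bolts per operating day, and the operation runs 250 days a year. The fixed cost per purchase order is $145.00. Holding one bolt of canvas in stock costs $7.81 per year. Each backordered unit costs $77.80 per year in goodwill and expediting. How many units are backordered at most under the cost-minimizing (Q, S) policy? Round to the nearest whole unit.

S* ≈ 133 bolts

Annual demand D = 208 × 250 = 52,000.
With planned backorders, Q* = √(2DS/H) · √((H+B)/B).
√(2DS/H) = √(2 × 52,000 × 145 / 7.81) = 1389.553.
√((H+B)/B) = √((7.81+77.8)/77.8) = 1.0490.
Q* ≈ 1457.631.
S* = Q* · H/(H+B) = 1457.631 × 7.81/85.61 ≈ 132.976.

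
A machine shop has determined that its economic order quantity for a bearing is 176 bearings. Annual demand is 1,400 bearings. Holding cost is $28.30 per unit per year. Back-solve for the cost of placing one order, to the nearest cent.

Squaring Q* = √(2DS/H) gives Q*² = 2DS/H.
From Q* = √(2DS/H): S = Q*²H / (2D) = 176² × 28.3 / (2 × 1,400) = 313.0789.

S ≈ $313.08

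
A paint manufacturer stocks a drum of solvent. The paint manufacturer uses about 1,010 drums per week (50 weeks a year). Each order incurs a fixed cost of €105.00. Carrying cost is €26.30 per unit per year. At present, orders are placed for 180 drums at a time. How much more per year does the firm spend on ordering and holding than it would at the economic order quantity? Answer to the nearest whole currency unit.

Extra cost ≈ €15,125 per year

Annual demand D = 1,010 × 50 = 50,500.
EOQ = √(2DS/H) = √(2 × 50,500 × 105 / 26.3) ≈ 635.01.
Cost at Q* = (D/Q*)S + (Q*/2)H = √(2DSH) ≈ €16,700.64.
Cost at Q = 180: (50,500/180)×105 + (180/2)×26.3 = €29,458.33 + €2,367.00 = €31,825.33.
Excess = €31,825.33 − €16,700.64 = €15,124.69.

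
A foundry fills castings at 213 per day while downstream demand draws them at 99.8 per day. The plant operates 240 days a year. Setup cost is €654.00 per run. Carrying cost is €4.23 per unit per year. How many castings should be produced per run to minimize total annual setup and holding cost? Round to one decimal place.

Q* ≈ 3,733.1 castings

Annual demand D = 99.8 × 240 = 23,952.
Production build-up factor (1 − d/p) = 1 − 99.8/213 = 0.5315.
Q* = √(2DS / (H(1 − d/p))) = √(2 × 23,952 × 654 / (4.23 × 0.5315)).
= √(31,329,216 / 2.2481) ≈ 3733.113.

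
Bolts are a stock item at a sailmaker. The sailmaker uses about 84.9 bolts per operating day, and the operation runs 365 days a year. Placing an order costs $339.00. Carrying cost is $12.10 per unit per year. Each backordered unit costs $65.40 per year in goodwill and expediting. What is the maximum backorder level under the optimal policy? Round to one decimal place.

Annual demand D = 84.9 × 365 = 30,988.5.
With planned backorders, Q* = √(2DS/H) · √((H+B)/B).
√(2DS/H) = √(2 × 30,988.5 × 339 / 12.1) = 1317.718.
√((H+B)/B) = √((12.1+65.4)/65.4) = 1.0886.
Q* ≈ 1434.447.
S* = Q* · H/(H+B) = 1434.447 × 12.1/77.5 ≈ 223.959.

S* ≈ 224.0 bolts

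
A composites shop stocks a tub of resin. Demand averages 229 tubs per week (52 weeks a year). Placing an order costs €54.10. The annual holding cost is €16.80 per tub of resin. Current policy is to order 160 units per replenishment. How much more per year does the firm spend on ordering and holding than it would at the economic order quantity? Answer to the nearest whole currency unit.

Extra cost ≈ €718 per year

Annual demand D = 229 × 52 = 11,908.
EOQ = √(2DS/H) = √(2 × 11,908 × 54.1 / 16.8) ≈ 276.94.
Cost at Q* = (D/Q*)S + (Q*/2)H = √(2DSH) ≈ €4,652.51.
Cost at Q = 160: (11,908/160)×54.1 + (160/2)×16.8 = €4,026.39 + €1,344.00 = €5,370.39.
Excess = €5,370.39 − €4,652.51 = €717.88.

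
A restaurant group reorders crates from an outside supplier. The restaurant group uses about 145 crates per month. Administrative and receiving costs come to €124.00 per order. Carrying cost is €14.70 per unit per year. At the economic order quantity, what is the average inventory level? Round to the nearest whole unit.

Average inventory ≈ 86 crates

Annual demand D = 145 × 12 = 1,740.
The optimal lot size = √(2DS/H) = √(2 × 1,740 × 124 / 14.7) ≈ 171.33.
Average inventory = Q*/2 ≈ 171.33 / 2 = 85.667.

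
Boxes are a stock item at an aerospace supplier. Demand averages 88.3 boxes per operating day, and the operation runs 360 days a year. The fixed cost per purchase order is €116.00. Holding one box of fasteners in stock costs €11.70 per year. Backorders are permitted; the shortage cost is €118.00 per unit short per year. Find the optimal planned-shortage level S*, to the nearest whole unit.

S* ≈ 75 boxes

Annual demand D = 88.3 × 360 = 31,788.
With planned backorders, Q* = √(2DS/H) · √((H+B)/B).
√(2DS/H) = √(2 × 31,788 × 116 / 11.7) = 793.931.
√((H+B)/B) = √((11.7+118)/118) = 1.0484.
Q* ≈ 832.361.
S* = Q* · H/(H+B) = 832.361 × 11.7/129.7 ≈ 75.086.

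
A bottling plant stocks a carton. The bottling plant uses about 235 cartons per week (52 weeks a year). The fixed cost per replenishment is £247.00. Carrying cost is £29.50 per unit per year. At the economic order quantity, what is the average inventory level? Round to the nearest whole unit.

Annual demand D = 235 × 52 = 12,220.
Q* = √(2DS/H) = √(2 × 12,220 × 247 / 29.5) ≈ 452.36.
Average inventory = Q*/2 ≈ 452.36 / 2 = 226.182.

Average inventory ≈ 226 cartons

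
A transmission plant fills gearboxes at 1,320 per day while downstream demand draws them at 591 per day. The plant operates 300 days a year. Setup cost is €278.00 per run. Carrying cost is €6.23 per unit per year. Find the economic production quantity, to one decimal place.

Annual demand D = 591 × 300 = 177,300.
Production build-up factor (1 − d/p) = 1 − 591/1,320 = 0.5523.
Q* = √(2DS / (H(1 − d/p))) = √(2 × 177,300 × 278 / (6.23 × 0.5523)).
= √(98,578,800 / 3.4407) ≈ 5352.676.

Q* ≈ 5,352.7 gearboxes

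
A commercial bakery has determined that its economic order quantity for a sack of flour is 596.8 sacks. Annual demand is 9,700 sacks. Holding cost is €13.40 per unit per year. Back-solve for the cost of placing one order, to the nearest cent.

S ≈ €246.01

The basic EOQ model gives Q* = √(2DS/H); rearrange for the unknown.
From Q* = √(2DS/H): S = Q*²H / (2D) = 596.8² × 13.4 / (2 × 9,700) = 246.0145.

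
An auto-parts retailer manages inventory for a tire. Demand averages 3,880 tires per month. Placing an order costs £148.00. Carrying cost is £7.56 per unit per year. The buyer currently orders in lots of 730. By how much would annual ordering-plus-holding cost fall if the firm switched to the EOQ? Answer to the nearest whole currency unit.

Extra cost ≈ £1,992 per year

Annual demand D = 3,880 × 12 = 46,560.
EOQ = √(2DS/H) = √(2 × 46,560 × 148 / 7.56) ≈ 1350.18.
Cost at Q* = (D/Q*)S + (Q*/2)H = √(2DSH) ≈ £10,207.36.
Cost at Q = 730: (46,560/730)×148 + (730/2)×7.56 = £9,439.56 + £2,759.40 = £12,198.96.
Excess = £12,198.96 − £10,207.36 = £1,991.61.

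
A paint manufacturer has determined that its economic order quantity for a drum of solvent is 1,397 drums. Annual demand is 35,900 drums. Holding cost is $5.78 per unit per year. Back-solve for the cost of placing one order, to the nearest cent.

S ≈ $157.11

Invert the EOQ relation Q*² = 2DS/H.
From Q* = √(2DS/H): S = Q*²H / (2D) = 1,397² × 5.78 / (2 × 35,900) = 157.1072.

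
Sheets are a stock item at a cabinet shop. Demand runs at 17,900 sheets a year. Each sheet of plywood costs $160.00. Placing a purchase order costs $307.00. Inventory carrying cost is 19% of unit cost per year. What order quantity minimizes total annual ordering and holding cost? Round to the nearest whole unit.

Q* ≈ 601 sheets

Holding cost H = 0.19 × $160.00 = $30.4000 per unit per year.
EOQ = √(2DS / H) = √(2 × 17,900 × 307 / 30.4).
= √(10,990,600 / 30.4) = √361,532.8947 ≈ 601.276.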